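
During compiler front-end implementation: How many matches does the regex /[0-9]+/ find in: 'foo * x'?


Pattern: /[0-9]+/ (int literals)
Input: 'foo * x'
Scanning for matches:
Total matches: 0

0


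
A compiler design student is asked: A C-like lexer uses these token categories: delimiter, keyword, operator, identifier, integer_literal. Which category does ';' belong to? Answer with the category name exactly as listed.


Token: ';'
Checking categories:
  identifier: no
  integer_literal: no
  operator: no
  keyword: no
  delimiter: YES
Category: delimiter

delimiter


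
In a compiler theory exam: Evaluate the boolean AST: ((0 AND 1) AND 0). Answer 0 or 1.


Step 1: Evaluate inner node
  0 AND 1 = 0
Step 2: Evaluate root node
  0 AND 0 = 0

0


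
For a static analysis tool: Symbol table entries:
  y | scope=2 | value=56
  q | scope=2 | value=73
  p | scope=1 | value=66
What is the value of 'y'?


Searching symbol table for 'y':
  y | scope=2 | value=56 <- MATCH
  q | scope=2 | value=73
  p | scope=1 | value=66
Found 'y' at scope 2 with value 56

56


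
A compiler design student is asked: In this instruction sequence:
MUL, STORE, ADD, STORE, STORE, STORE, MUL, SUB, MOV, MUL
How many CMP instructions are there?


Scanning instruction sequence for CMP:
  Position 1: MUL
  Position 2: STORE
  Position 3: ADD
  Position 4: STORE
  Position 5: STORE
  Position 6: STORE
  Position 7: MUL
  Position 8: SUB
  Position 9: MOV
  Position 10: MUL
Matches at positions: []
Total CMP count: 0

0


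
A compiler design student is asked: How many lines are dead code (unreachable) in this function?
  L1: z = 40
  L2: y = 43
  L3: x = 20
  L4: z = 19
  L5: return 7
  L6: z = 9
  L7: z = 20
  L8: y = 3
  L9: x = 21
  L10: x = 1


Analyzing control flow:
  L1: reachable (before return)
  L2: reachable (before return)
  L3: reachable (before return)
  L4: reachable (before return)
  L5: reachable (return statement)
  L6: DEAD (after return at L5)
  L7: DEAD (after return at L5)
  L8: DEAD (after return at L5)
  L9: DEAD (after return at L5)
  L10: DEAD (after return at L5)
Return at L5, total lines = 10
Dead lines: L6 through L10
Count: 5

5


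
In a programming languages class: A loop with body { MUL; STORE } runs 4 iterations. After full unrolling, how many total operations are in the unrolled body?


Loop body operations: MUL, STORE (2 ops per iteration)
Unrolling 4 iterations:
  Iteration 1: MUL, STORE (2 ops)
  Iteration 2: MUL, STORE (2 ops)
  Iteration 3: MUL, STORE (2 ops)
  Iteration 4: MUL, STORE (2 ops)
Total: 4 iterations * 2 ops/iter = 8 operations

8


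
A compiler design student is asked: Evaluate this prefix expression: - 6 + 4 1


Parsing prefix expression: - 6 + 4 1
Step 1: Innermost operation '+ 4 1'
  4 + 1 = 5
Step 2: Outer operation '- 6 [5]'
  6 - 5 = 1

1


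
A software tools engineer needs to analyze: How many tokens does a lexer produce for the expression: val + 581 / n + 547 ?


Scanning 'val + 581 / n + 547'
Token 1: 'val' -> identifier
Token 2: '+' -> operator
Token 3: '581' -> integer_literal
Token 4: '/' -> operator
Token 5: 'n' -> identifier
Token 6: '+' -> operator
Token 7: '547' -> integer_literal
Total tokens: 7

7


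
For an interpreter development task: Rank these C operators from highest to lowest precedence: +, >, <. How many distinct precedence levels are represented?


Looking up precedence for each operator:
  + -> precedence 5
  > -> precedence 4
  < -> precedence 4
Sorted highest to lowest: +, >, <
Distinct precedence values: [5, 4]
Number of distinct levels: 2

2


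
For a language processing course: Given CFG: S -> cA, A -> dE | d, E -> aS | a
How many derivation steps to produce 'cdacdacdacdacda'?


Grammar: S -> cA, A -> dE | d, E -> aS | a
Deriving 'cdacdacdacdacda':
Step 1: S -> cA => cA
Step 2: A -> dE => cdE
Step 3: E -> aS => cdaS
Step 4: S -> cA => cdacA
Step 5: A -> dE => cdacdE
Step 6: E -> aS => cdacdaS
Step 7: S -> cA => cdacdacA
Step 8: A -> dE => cdacdacdE
Step 9: E -> aS => cdacdacdaS
Step 10: S -> cA => cdacdacdacA
Step 11: A -> dE => cdacdacdacdE
Step 12: E -> aS => cdacdacdacdaS
Step 13: S -> cA => cdacdacdacdacA
Step 14: A -> dE => cdacdacdacdacdE
Step 15: E -> a => cdacdacdacdacda
Total derivation steps: 15

15


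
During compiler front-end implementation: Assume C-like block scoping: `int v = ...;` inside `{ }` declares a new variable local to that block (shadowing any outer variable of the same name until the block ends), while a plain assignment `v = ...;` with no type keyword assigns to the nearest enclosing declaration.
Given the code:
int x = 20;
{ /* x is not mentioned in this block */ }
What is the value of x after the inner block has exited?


Analyzing scoping rules:
Outer scope: declares x = 20
Inner block: x is neither redeclared nor assigned -> unchanged
After the block -> 20
Result: 20

20


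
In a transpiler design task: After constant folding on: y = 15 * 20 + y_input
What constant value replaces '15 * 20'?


Identifying constant sub-expression:
  Original: y = 15 * 20 + y_input
  15 and 20 are both compile-time constants
  Evaluating: 15 * 20 = 300
  After folding: y = 300 + y_input

300


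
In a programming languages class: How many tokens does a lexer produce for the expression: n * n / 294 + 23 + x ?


Scanning 'n * n / 294 + 23 + x'
Token 1: 'n' -> identifier
Token 2: '*' -> operator
Token 3: 'n' -> identifier
Token 4: '/' -> operator
Token 5: '294' -> integer_literal
Token 6: '+' -> operator
Token 7: '23' -> integer_literal
Token 8: '+' -> operator
Token 9: 'x' -> identifier
Total tokens: 9

9


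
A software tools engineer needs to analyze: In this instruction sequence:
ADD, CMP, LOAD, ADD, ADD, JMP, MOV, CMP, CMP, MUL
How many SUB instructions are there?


Scanning instruction sequence for SUB:
  Position 1: ADD
  Position 2: CMP
  Position 3: LOAD
  Position 4: ADD
  Position 5: ADD
  Position 6: JMP
  Position 7: MOV
  Position 8: CMP
  Position 9: CMP
  Position 10: MUL
Matches at positions: []
Total SUB count: 0

0


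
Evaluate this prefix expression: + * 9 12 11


Parsing prefix expression: + * 9 12 11
Step 1: Innermost operation '* 9 12'
  9 * 12 = 108
Step 2: Outer operation '+ [108] 11'
  108 + 11 = 119

119


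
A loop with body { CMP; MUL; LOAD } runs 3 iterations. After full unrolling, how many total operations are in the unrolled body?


Loop body operations: CMP, MUL, LOAD (3 ops per iteration)
Unrolling 3 iterations:
  Iteration 1: CMP, MUL, LOAD (3 ops)
  Iteration 2: CMP, MUL, LOAD (3 ops)
  Iteration 3: CMP, MUL, LOAD (3 ops)
Total: 3 iterations * 3 ops/iter = 9 operations

9


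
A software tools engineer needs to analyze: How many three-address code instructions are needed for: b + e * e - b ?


Expression: b + e * e - b
Generating three-address code (respecting * over +/- precedence):
  Instruction 1: t1 = e * e
  Instruction 2: t2 = b + t1
  Instruction 3: t3 = t2 - b
Total instructions: 3

3


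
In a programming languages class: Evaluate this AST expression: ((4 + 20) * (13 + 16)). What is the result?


Expression: ((4 + 20) * (13 + 16))
Evaluating step by step:
  4 + 20 = 24
  13 + 16 = 29
  24 * 29 = 696
Result: 696

696


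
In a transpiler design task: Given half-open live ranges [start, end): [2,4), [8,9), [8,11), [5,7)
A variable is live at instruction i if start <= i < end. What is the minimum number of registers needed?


Live ranges:
  Var0: [2, 4)
  Var1: [8, 9)
  Var2: [8, 11)
  Var3: [5, 7)
Sweep-line events (position, delta, active):
  pos=2 start -> active=1
  pos=4 end -> active=0
  pos=5 start -> active=1
  pos=7 end -> active=0
  pos=8 start -> active=1
  pos=8 start -> active=2
  pos=9 end -> active=1
  pos=11 end -> active=0
Maximum simultaneous active: 2
Minimum registers needed: 2

2


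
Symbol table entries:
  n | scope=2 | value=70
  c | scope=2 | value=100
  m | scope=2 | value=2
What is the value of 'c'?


Searching symbol table for 'c':
  n | scope=2 | value=70
  c | scope=2 | value=100 <- MATCH
  m | scope=2 | value=2
Found 'c' at scope 2 with value 100

100


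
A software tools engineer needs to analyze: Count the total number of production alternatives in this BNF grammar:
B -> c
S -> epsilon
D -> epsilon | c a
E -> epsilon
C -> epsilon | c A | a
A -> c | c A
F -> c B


Counting alternatives per rule:
  B: 1 alternative(s)
  S: 1 alternative(s)
  D: 2 alternative(s)
  E: 1 alternative(s)
  C: 3 alternative(s)
  A: 2 alternative(s)
  F: 1 alternative(s)
Sum: 1 + 1 + 2 + 1 + 3 + 2 + 1 = 11

11


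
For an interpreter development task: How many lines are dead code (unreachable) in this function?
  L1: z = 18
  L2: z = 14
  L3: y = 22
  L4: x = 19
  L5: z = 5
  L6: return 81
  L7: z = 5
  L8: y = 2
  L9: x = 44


Analyzing control flow:
  L1: reachable (before return)
  L2: reachable (before return)
  L3: reachable (before return)
  L4: reachable (before return)
  L5: reachable (before return)
  L6: reachable (return statement)
  L7: DEAD (after return at L6)
  L8: DEAD (after return at L6)
  L9: DEAD (after return at L6)
Return at L6, total lines = 9
Dead lines: L7 through L9
Count: 3

3


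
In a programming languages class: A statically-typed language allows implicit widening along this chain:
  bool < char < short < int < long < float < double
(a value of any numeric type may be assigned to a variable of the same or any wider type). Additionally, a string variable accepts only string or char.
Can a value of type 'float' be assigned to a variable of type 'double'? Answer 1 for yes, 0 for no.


Target variable type: double
Source value type: float
Numeric ranks: float=5, double=6
Widening allowed iff rank(source) <= rank(target): 5 <= 6? Yes
Result: 1

1


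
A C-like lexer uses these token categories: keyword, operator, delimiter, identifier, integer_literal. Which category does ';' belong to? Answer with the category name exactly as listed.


Token: ';'
Checking categories:
  identifier: no
  integer_literal: no
  operator: no
  keyword: no
  delimiter: YES
Category: delimiter

delimiter


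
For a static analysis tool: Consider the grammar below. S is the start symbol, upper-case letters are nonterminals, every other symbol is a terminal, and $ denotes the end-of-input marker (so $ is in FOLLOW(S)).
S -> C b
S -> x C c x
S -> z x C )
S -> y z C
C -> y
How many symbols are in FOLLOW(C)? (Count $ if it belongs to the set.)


S is the start symbol and does not occur in any rule body, so FOLLOW(S) = {$}.
Examining every occurrence of C in a rule body:
  S -> C b : C is followed by terminal 'b' -> add 'b'
  S -> x C c x : C is followed by terminal 'c' -> add 'c'
  S -> z x C ) : C is followed by terminal ')' -> add ')'
  S -> y z C : C is at the right end -> add FOLLOW(S) = {$}
  C -> y : C does not occur in the body -> contributes nothing
FOLLOW(C) = {), b, c, $}
Count: 4

4


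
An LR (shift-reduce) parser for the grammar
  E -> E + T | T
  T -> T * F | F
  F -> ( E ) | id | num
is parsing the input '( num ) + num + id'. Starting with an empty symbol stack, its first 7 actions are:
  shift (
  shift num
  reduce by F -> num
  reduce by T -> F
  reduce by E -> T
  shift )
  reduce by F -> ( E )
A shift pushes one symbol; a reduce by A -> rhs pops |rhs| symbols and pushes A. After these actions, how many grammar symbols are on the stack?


Tracking the symbol stack through each action:
  Action 1: shift '(' : push -> stack = [(] (size 1)
  Action 2: shift 'num' : push -> stack = [(, num] (size 2)
  Action 3: reduce by F -> num : pop 1, push F -> stack = [(, F] (size 2)
  Action 4: reduce by T -> F : pop 1, push T -> stack = [(, T] (size 2)
  Action 5: reduce by E -> T : pop 1, push E -> stack = [(, E] (size 2)
  Action 6: shift ')' : push -> stack = [(, E, )] (size 3)
  Action 7: reduce by F -> ( E ) : pop 3, push F -> stack = [F] (size 1)
Final stack size: 1

1


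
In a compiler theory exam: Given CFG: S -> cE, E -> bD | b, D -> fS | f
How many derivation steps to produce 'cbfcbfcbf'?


Grammar: S -> cE, E -> bD | b, D -> fS | f
Deriving 'cbfcbfcbf':
Step 1: S -> cE => cE
Step 2: E -> bD => cbD
Step 3: D -> fS => cbfS
Step 4: S -> cE => cbfcE
Step 5: E -> bD => cbfcbD
Step 6: D -> fS => cbfcbfS
Step 7: S -> cE => cbfcbfcE
Step 8: E -> bD => cbfcbfcbD
Step 9: D -> f => cbfcbfcbf
Total derivation steps: 9

9


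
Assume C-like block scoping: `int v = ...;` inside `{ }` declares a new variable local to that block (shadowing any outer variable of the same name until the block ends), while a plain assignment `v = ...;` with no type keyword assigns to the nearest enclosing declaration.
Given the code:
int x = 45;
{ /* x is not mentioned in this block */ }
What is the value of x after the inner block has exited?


Analyzing scoping rules:
Outer scope: declares x = 45
Inner block: x is neither redeclared nor assigned -> unchanged
After the block -> 45
Result: 45

45


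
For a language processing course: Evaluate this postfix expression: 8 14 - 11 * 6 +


Processing tokens left to right:
Push 8, Push 14
Pop 8 and 14, compute 8 - 14 = -6, push -6
Push 11
Pop -6 and 11, compute -6 * 11 = -66, push -66
Push 6
Pop -66 and 6, compute -66 + 6 = -60, push -60
Stack result: -60

-60


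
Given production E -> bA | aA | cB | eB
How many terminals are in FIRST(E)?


Production: E -> bA | aA | cB | eB
Examining each alternative for leading terminals:
  E -> bA : first terminal = 'b'
  E -> aA : first terminal = 'a'
  E -> cB : first terminal = 'c'
  E -> eB : first terminal = 'e'
FIRST(E) = {a, b, c, e}
Count: 4

4


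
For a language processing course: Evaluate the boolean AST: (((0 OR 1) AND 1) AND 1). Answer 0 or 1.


Step 1: Evaluate inner node
  0 OR 1 = 1
Step 2: Evaluate next node
  1 AND 1 = 1
Step 3: Evaluate root node
  1 AND 1 = 1

1


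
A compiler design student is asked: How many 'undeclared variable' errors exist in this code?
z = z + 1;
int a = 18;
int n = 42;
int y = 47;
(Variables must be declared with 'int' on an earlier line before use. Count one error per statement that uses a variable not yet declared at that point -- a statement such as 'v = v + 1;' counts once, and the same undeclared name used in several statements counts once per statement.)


Scanning code line by line:
  Line 1: use 'z' -> ERROR (undeclared)
  Line 2: declare 'a' -> declared = ['a']
  Line 3: declare 'n' -> declared = ['a', 'n']
  Line 4: declare 'y' -> declared = ['a', 'n', 'y']
Total undeclared variable errors: 1

1


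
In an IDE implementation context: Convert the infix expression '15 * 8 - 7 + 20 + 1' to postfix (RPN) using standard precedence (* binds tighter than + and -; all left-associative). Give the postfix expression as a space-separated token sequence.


Applying the shunting-yard algorithm:
  Operand 15 -> output
  Push '*' onto operator stack -> op-stack: [*]
  Operand 8 -> output
  See '-' (prec 1); top '*' (prec 2) >= it -> pop '*' to output
  Push '-' onto operator stack -> op-stack: [-]
  Operand 7 -> output
  See '+' (prec 1); top '-' (prec 1) >= it -> pop '-' to output
  Push '+' onto operator stack -> op-stack: [+]
  Operand 20 -> output
  See '+' (prec 1); top '+' (prec 1) >= it -> pop '+' to output
  Push '+' onto operator stack -> op-stack: [+]
  Operand 1 -> output
  End of input: pop '+' to output
Postfix result: 15 8 * 7 - 20 + 1 +

15 8 * 7 - 20 + 1 +


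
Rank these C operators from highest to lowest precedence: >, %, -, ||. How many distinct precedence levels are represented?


Looking up precedence for each operator:
  > -> precedence 4
  % -> precedence 6
  - -> precedence 5
  || -> precedence 1
Sorted highest to lowest: %, -, >, ||
Distinct precedence values: [6, 5, 4, 1]
Number of distinct levels: 4

4


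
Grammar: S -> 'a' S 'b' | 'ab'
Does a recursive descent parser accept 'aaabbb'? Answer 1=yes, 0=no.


Grammar accepts strings of the form a^n b^n (n >= 1)
Word: 'aaabbb'
Counting: 3 a's and 3 b's
Check: 3 == 3? Yes
Derivation (S -> aSb applied 2 time(s), then S -> ab): S => aSb => aaSbb => aaabbb
Accepted

1


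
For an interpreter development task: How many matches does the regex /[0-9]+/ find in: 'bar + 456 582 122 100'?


Pattern: /[0-9]+/ (int literals)
Input: 'bar + 456 582 122 100'
Scanning for matches:
  Match 1: '456'
  Match 2: '582'
  Match 3: '122'
  Match 4: '100'
Total matches: 4

4


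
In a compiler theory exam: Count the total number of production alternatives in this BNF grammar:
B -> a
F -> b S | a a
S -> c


Counting alternatives per rule:
  B: 1 alternative(s)
  F: 2 alternative(s)
  S: 1 alternative(s)
Sum: 1 + 2 + 1 = 4

4


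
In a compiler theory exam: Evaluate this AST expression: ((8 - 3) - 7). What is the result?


Expression: ((8 - 3) - 7)
Evaluating step by step:
  8 - 3 = 5
  5 - 7 = -2
Result: -2

-2


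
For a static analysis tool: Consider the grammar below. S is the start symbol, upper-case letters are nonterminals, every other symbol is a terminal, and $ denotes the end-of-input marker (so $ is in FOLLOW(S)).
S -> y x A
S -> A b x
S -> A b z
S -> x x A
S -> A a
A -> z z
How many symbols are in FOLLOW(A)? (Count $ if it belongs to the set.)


S is the start symbol and does not occur in any rule body, so FOLLOW(S) = {$}.
Examining every occurrence of A in a rule body:
  S -> y x A : A is at the right end -> add FOLLOW(S) = {$}
  S -> A b x : A is followed by terminal 'b' -> add 'b'
  S -> A b z : A is followed by terminal 'b' -> add 'b' (already in the set)
  S -> x x A : A is at the right end -> add FOLLOW(S) = {$} (already in the set)
  S -> A a : A is followed by terminal 'a' -> add 'a'
  A -> z z : A does not occur in the body -> contributes nothing
FOLLOW(A) = {a, b, $}
Count: 3

3


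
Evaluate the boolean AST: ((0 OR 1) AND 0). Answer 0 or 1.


Step 1: Evaluate inner node
  0 OR 1 = 1
Step 2: Evaluate root node
  1 AND 0 = 0

0


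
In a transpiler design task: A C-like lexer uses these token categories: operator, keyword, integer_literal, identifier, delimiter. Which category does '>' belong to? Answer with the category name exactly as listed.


Token: '>'
Checking categories:
  identifier: no
  integer_literal: no
  operator: YES
  keyword: no
  delimiter: no
Category: operator

operator


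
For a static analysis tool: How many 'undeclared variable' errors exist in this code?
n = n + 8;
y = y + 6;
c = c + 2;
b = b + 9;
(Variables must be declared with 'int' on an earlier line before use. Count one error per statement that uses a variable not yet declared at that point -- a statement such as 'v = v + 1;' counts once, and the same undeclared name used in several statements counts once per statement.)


Scanning code line by line:
  Line 1: use 'n' -> ERROR (undeclared)
  Line 2: use 'y' -> ERROR (undeclared)
  Line 3: use 'c' -> ERROR (undeclared)
  Line 4: use 'b' -> ERROR (undeclared)
Total undeclared variable errors: 4

4


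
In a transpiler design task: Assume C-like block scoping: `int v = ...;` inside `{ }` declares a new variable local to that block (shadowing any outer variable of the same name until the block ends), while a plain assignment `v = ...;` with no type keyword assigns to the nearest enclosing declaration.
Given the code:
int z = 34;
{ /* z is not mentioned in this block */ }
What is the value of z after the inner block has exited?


Analyzing scoping rules:
Outer scope: declares z = 34
Inner block: z is neither redeclared nor assigned -> unchanged
After the block -> 34
Result: 34

34


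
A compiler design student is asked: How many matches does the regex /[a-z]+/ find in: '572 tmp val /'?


Pattern: /[a-z]+/ (identifiers)
Input: '572 tmp val /'
Scanning for matches:
  Match 1: 'tmp'
  Match 2: 'val'
Total matches: 2

2


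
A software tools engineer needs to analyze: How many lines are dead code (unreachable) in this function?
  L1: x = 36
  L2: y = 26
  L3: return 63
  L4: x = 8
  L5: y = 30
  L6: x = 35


Analyzing control flow:
  L1: reachable (before return)
  L2: reachable (before return)
  L3: reachable (return statement)
  L4: DEAD (after return at L3)
  L5: DEAD (after return at L3)
  L6: DEAD (after return at L3)
Return at L3, total lines = 6
Dead lines: L4 through L6
Count: 3

3


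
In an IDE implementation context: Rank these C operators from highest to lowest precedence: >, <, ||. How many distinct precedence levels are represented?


Looking up precedence for each operator:
  > -> precedence 4
  < -> precedence 4
  || -> precedence 1
Sorted highest to lowest: >, <, ||
Distinct precedence values: [4, 1]
Number of distinct levels: 2

2


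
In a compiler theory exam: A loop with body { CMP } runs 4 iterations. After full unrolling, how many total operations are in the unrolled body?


Loop body operations: CMP (1 op per iteration)
Unrolling 4 iterations:
  Iteration 1: CMP (1 ops)
  Iteration 2: CMP (1 ops)
  Iteration 3: CMP (1 ops)
  Iteration 4: CMP (1 ops)
Total: 4 iterations * 1 ops/iter = 4 operations

4


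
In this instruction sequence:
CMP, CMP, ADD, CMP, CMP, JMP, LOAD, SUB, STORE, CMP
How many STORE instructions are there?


Scanning instruction sequence for STORE:
  Position 1: CMP
  Position 2: CMP
  Position 3: ADD
  Position 4: CMP
  Position 5: CMP
  Position 6: JMP
  Position 7: LOAD
  Position 8: SUB
  Position 9: STORE <- MATCH
  Position 10: CMP
Matches at positions: [9]
Total STORE count: 1

1


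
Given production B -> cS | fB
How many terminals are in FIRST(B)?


Production: B -> cS | fB
Examining each alternative for leading terminals:
  B -> cS : first terminal = 'c'
  B -> fB : first terminal = 'f'
FIRST(B) = {c, f}
Count: 2

2


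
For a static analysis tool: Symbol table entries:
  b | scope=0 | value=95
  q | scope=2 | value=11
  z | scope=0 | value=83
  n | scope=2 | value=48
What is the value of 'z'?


Searching symbol table for 'z':
  b | scope=0 | value=95
  q | scope=2 | value=11
  z | scope=0 | value=83 <- MATCH
  n | scope=2 | value=48
Found 'z' at scope 0 with value 83

83


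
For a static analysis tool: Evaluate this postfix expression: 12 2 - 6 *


Processing tokens left to right:
Push 12, Push 2
Pop 12 and 2, compute 12 - 2 = 10, push 10
Push 6
Pop 10 and 6, compute 10 * 6 = 60, push 60
Stack result: 60

60


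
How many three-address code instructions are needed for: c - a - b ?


Expression: c - a - b
Generating three-address code (respecting * over +/- precedence):
  Instruction 1: t1 = c - a
  Instruction 2: t2 = t1 - b
Total instructions: 2

2


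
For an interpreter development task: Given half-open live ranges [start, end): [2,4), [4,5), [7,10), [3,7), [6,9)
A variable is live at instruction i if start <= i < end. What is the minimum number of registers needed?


Live ranges:
  Var0: [2, 4)
  Var1: [4, 5)
  Var2: [7, 10)
  Var3: [3, 7)
  Var4: [6, 9)
Sweep-line events (position, delta, active):
  pos=2 start -> active=1
  pos=3 start -> active=2
  pos=4 end -> active=1
  pos=4 start -> active=2
  pos=5 end -> active=1
  pos=6 start -> active=2
  pos=7 end -> active=1
  pos=7 start -> active=2
  pos=9 end -> active=1
  pos=10 end -> active=0
Maximum simultaneous active: 2
Minimum registers needed: 2

2


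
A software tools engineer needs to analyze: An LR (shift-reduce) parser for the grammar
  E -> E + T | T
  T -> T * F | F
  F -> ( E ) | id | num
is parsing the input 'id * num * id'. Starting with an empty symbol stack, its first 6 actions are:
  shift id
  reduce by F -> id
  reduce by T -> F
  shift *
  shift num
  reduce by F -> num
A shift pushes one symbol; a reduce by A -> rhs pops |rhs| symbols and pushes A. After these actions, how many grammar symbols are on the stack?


Tracking the symbol stack through each action:
  Action 1: shift 'id' : push -> stack = [id] (size 1)
  Action 2: reduce by F -> id : pop 1, push F -> stack = [F] (size 1)
  Action 3: reduce by T -> F : pop 1, push T -> stack = [T] (size 1)
  Action 4: shift '*' : push -> stack = [T, *] (size 2)
  Action 5: shift 'num' : push -> stack = [T, *, num] (size 3)
  Action 6: reduce by F -> num : pop 1, push F -> stack = [T, *, F] (size 3)
Final stack size: 3

3


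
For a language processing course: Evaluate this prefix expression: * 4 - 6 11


Parsing prefix expression: * 4 - 6 11
Step 1: Innermost operation '- 6 11'
  6 - 11 = -5
Step 2: Outer operation '* 4 [-5]'
  4 * -5 = -20

-20


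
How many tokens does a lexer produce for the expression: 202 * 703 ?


Scanning '202 * 703'
Token 1: '202' -> integer_literal
Token 2: '*' -> operator
Token 3: '703' -> integer_literal
Total tokens: 3

3


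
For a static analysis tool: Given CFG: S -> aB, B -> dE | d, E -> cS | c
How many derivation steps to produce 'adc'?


Grammar: S -> aB, B -> dE | d, E -> cS | c
Deriving 'adc':
Step 1: S -> aB => aB
Step 2: B -> dE => adE
Step 3: E -> c => adc
Total derivation steps: 3

3


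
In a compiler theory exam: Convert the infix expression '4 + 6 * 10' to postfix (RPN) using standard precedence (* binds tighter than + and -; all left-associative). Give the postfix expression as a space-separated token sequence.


Applying the shunting-yard algorithm:
  Operand 4 -> output
  Push '+' onto operator stack -> op-stack: [+]
  Operand 6 -> output
  Push '*' onto operator stack -> op-stack: [+, *]
  Operand 10 -> output
  End of input: pop '*' to output
  End of input: pop '+' to output
Postfix result: 4 6 10 * +

4 6 10 * +


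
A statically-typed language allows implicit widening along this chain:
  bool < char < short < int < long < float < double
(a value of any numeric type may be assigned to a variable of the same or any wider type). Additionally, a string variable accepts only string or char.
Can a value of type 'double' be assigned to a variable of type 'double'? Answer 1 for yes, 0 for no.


Target variable type: double
Source value type: double
Numeric ranks: double=6, double=6
Widening allowed iff rank(source) <= rank(target): 6 <= 6? Yes
Result: 1

1


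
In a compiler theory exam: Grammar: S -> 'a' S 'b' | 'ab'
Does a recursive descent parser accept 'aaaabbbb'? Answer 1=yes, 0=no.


Grammar accepts strings of the form a^n b^n (n >= 1)
Word: 'aaaabbbb'
Counting: 4 a's and 4 b's
Check: 4 == 4? Yes
Derivation (S -> aSb applied 3 time(s), then S -> ab): S => aSb => aaSbb => aaaSbbb => aaaabbbb
Accepted

1


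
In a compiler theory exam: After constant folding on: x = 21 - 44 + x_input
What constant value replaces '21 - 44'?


Identifying constant sub-expression:
  Original: x = 21 - 44 + x_input
  21 and 44 are both compile-time constants
  Evaluating: 21 - 44 = -23
  After folding: x = -23 + x_input

-23


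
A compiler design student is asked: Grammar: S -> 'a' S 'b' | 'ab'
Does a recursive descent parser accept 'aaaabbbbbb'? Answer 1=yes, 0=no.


Grammar accepts strings of the form a^n b^n (n >= 1)
Word: 'aaaabbbbbb'
Counting: 4 a's and 6 b's
Check: 4 == 6? No
Mismatch: a-count != b-count
Rejected

0


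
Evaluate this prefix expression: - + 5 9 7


Parsing prefix expression: - + 5 9 7
Step 1: Innermost operation '+ 5 9'
  5 + 9 = 14
Step 2: Outer operation '- [14] 7'
  14 - 7 = 7

7


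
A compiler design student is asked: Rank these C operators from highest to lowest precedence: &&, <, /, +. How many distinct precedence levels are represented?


Looking up precedence for each operator:
  && -> precedence 2
  < -> precedence 4
  / -> precedence 6
  + -> precedence 5
Sorted highest to lowest: /, +, <, &&
Distinct precedence values: [6, 5, 4, 2]
Number of distinct levels: 4

4


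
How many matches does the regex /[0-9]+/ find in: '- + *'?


Pattern: /[0-9]+/ (int literals)
Input: '- + *'
Scanning for matches:
Total matches: 0

0


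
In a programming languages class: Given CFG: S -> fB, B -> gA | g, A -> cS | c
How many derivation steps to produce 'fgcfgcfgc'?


Grammar: S -> fB, B -> gA | g, A -> cS | c
Deriving 'fgcfgcfgc':
Step 1: S -> fB => fB
Step 2: B -> gA => fgA
Step 3: A -> cS => fgcS
Step 4: S -> fB => fgcfB
Step 5: B -> gA => fgcfgA
Step 6: A -> cS => fgcfgcS
Step 7: S -> fB => fgcfgcfB
Step 8: B -> gA => fgcfgcfgA
Step 9: A -> c => fgcfgcfgc
Total derivation steps: 9

9


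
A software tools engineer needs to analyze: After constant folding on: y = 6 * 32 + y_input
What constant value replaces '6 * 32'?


Identifying constant sub-expression:
  Original: y = 6 * 32 + y_input
  6 and 32 are both compile-time constants
  Evaluating: 6 * 32 = 192
  After folding: y = 192 + y_input

192


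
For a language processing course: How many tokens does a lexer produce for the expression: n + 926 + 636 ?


Scanning 'n + 926 + 636'
Token 1: 'n' -> identifier
Token 2: '+' -> operator
Token 3: '926' -> integer_literal
Token 4: '+' -> operator
Token 5: '636' -> integer_literal
Total tokens: 5

5


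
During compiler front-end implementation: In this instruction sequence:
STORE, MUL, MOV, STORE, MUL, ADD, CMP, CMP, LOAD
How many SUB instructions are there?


Scanning instruction sequence for SUB:
  Position 1: STORE
  Position 2: MUL
  Position 3: MOV
  Position 4: STORE
  Position 5: MUL
  Position 6: ADD
  Position 7: CMP
  Position 8: CMP
  Position 9: LOAD
Matches at positions: []
Total SUB count: 0

0


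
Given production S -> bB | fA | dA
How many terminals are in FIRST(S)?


Production: S -> bB | fA | dA
Examining each alternative for leading terminals:
  S -> bB : first terminal = 'b'
  S -> fA : first terminal = 'f'
  S -> dA : first terminal = 'd'
FIRST(S) = {b, d, f}
Count: 3

3


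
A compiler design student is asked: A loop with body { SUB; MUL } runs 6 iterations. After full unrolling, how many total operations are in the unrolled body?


Loop body operations: SUB, MUL (2 ops per iteration)
Unrolling 6 iterations:
  Iteration 1: SUB, MUL (2 ops)
  Iteration 2: SUB, MUL (2 ops)
  Iteration 3: SUB, MUL (2 ops)
  Iteration 4: SUB, MUL (2 ops)
  Iteration 5: SUB, MUL (2 ops)
  Iteration 6: SUB, MUL (2 ops)
Total: 6 iterations * 2 ops/iter = 12 operations

12


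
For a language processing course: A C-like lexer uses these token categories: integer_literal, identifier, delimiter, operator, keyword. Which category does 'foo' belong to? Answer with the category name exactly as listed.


Token: 'foo'
Checking categories:
  identifier: YES
  integer_literal: no
  operator: no
  keyword: no
  delimiter: no
Category: identifier

identifier


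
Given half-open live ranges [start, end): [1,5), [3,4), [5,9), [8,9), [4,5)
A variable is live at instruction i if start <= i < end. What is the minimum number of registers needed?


Live ranges:
  Var0: [1, 5)
  Var1: [3, 4)
  Var2: [5, 9)
  Var3: [8, 9)
  Var4: [4, 5)
Sweep-line events (position, delta, active):
  pos=1 start -> active=1
  pos=3 start -> active=2
  pos=4 end -> active=1
  pos=4 start -> active=2
  pos=5 end -> active=1
  pos=5 end -> active=0
  pos=5 start -> active=1
  pos=8 start -> active=2
  pos=9 end -> active=1
  pos=9 end -> active=0
Maximum simultaneous active: 2
Minimum registers needed: 2

2


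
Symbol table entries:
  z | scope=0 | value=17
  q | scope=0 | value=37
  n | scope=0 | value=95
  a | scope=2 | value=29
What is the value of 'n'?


Searching symbol table for 'n':
  z | scope=0 | value=17
  q | scope=0 | value=37
  n | scope=0 | value=95 <- MATCH
  a | scope=2 | value=29
Found 'n' at scope 0 with value 95

95


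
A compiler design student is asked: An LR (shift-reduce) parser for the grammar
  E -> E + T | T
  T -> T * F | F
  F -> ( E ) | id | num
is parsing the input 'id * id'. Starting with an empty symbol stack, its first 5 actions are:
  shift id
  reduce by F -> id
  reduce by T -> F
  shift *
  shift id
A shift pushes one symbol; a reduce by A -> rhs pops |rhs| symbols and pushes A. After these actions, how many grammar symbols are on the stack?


Tracking the symbol stack through each action:
  Action 1: shift 'id' : push -> stack = [id] (size 1)
  Action 2: reduce by F -> id : pop 1, push F -> stack = [F] (size 1)
  Action 3: reduce by T -> F : pop 1, push T -> stack = [T] (size 1)
  Action 4: shift '*' : push -> stack = [T, *] (size 2)
  Action 5: shift 'id' : push -> stack = [T, *, id] (size 3)
Final stack size: 3

3


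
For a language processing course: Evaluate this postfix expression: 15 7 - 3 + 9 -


Processing tokens left to right:
Push 15, Push 7
Pop 15 and 7, compute 15 - 7 = 8, push 8
Push 3
Pop 8 and 3, compute 8 + 3 = 11, push 11
Push 9
Pop 11 and 9, compute 11 - 9 = 2, push 2
Stack result: 2

2


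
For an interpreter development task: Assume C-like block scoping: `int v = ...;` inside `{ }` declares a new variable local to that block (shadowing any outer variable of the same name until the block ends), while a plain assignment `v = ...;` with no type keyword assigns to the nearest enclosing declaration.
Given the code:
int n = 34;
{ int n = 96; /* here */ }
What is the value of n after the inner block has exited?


Analyzing scoping rules:
Outer scope: declares n = 34
Inner block: 'int n = 96;' declares a NEW n that shadows the outer one
When the block exits the inner n goes out of scope; the outer n was never modified -> 34
Result: 34

34


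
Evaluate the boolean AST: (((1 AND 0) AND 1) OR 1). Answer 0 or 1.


Step 1: Evaluate inner node
  1 AND 0 = 0
Step 2: Evaluate next node
  0 AND 1 = 0
Step 3: Evaluate root node
  0 OR 1 = 1

1


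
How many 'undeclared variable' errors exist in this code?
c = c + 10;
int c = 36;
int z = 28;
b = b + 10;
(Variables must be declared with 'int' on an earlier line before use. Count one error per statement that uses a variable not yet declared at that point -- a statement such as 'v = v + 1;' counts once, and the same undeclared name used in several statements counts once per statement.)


Scanning code line by line:
  Line 1: use 'c' -> ERROR (undeclared)
  Line 2: declare 'c' -> declared = ['c']
  Line 3: declare 'z' -> declared = ['c', 'z']
  Line 4: use 'b' -> ERROR (undeclared)
Total undeclared variable errors: 2

2


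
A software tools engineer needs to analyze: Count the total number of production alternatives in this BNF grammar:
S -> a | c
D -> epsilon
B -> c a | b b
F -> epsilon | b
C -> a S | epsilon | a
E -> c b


Counting alternatives per rule:
  S: 2 alternative(s)
  D: 1 alternative(s)
  B: 2 alternative(s)
  F: 2 alternative(s)
  C: 3 alternative(s)
  E: 1 alternative(s)
Sum: 2 + 1 + 2 + 2 + 3 + 1 = 11

11


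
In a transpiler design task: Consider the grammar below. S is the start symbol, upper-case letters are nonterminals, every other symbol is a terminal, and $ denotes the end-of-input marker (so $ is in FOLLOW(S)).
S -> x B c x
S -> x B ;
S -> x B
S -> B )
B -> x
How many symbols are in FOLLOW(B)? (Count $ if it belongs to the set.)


S is the start symbol and does not occur in any rule body, so FOLLOW(S) = {$}.
Examining every occurrence of B in a rule body:
  S -> x B c x : B is followed by terminal 'c' -> add 'c'
  S -> x B ; : B is followed by terminal ';' -> add ';'
  S -> x B : B is at the right end -> add FOLLOW(S) = {$}
  S -> B ) : B is followed by terminal ')' -> add ')'
  B -> x : B does not occur in the body -> contributes nothing
FOLLOW(B) = {), ;, c, $}
Count: 4

4


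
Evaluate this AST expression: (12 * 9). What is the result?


Expression: (12 * 9)
Evaluating step by step:
  12 * 9 = 108
Result: 108

108


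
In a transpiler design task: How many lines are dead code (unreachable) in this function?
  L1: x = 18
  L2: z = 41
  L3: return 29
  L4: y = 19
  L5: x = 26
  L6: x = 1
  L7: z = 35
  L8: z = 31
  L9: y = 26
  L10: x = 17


Analyzing control flow:
  L1: reachable (before return)
  L2: reachable (before return)
  L3: reachable (return statement)
  L4: DEAD (after return at L3)
  L5: DEAD (after return at L3)
  L6: DEAD (after return at L3)
  L7: DEAD (after return at L3)
  L8: DEAD (after return at L3)
  L9: DEAD (after return at L3)
  L10: DEAD (after return at L3)
Return at L3, total lines = 10
Dead lines: L4 through L10
Count: 7

7


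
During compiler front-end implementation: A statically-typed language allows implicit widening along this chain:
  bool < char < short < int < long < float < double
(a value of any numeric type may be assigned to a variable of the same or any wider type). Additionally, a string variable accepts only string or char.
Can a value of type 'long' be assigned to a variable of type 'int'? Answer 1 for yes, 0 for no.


Target variable type: int
Source value type: long
Numeric ranks: long=4, int=3
Widening allowed iff rank(source) <= rank(target): 4 <= 3? No
Result: 0

0


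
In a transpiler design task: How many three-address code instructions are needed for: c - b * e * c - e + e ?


Expression: c - b * e * c - e + e
Generating three-address code (respecting * over +/- precedence):
  Instruction 1: t1 = b * e
  Instruction 2: t2 = t1 * c
  Instruction 3: t3 = c - t2
  Instruction 4: t4 = t3 - e
  Instruction 5: t5 = t4 + e
Total instructions: 5

5


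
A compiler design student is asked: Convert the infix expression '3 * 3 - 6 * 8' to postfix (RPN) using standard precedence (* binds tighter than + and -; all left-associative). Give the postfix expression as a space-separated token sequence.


Applying the shunting-yard algorithm:
  Operand 3 -> output
  Push '*' onto operator stack -> op-stack: [*]
  Operand 3 -> output
  See '-' (prec 1); top '*' (prec 2) >= it -> pop '*' to output
  Push '-' onto operator stack -> op-stack: [-]
  Operand 6 -> output
  Push '*' onto operator stack -> op-stack: [-, *]
  Operand 8 -> output
  End of input: pop '*' to output
  End of input: pop '-' to output
Postfix result: 3 3 * 6 8 * -

3 3 * 6 8 * -


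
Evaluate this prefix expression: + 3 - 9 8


Parsing prefix expression: + 3 - 9 8
Step 1: Innermost operation '- 9 8'
  9 - 8 = 1
Step 2: Outer operation '+ 3 [1]'
  3 + 1 = 4

4


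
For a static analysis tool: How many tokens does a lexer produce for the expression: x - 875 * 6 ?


Scanning 'x - 875 * 6'
Token 1: 'x' -> identifier
Token 2: '-' -> operator
Token 3: '875' -> integer_literal
Token 4: '*' -> operator
Token 5: '6' -> integer_literal
Total tokens: 5

5


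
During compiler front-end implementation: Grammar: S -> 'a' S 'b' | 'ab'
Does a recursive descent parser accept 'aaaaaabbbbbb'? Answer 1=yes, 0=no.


Grammar accepts strings of the form a^n b^n (n >= 1)
Word: 'aaaaaabbbbbb'
Counting: 6 a's and 6 b's
Check: 6 == 6? Yes
Derivation (S -> aSb applied 5 time(s), then S -> ab): S => aSb => aaSbb => aaaSbbb => aaaaSbbbb => aaaaaSbbbbb => aaaaaabbbbbb
Accepted

1


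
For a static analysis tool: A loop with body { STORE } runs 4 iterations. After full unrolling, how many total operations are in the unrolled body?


Loop body operations: STORE (1 op per iteration)
Unrolling 4 iterations:
  Iteration 1: STORE (1 ops)
  Iteration 2: STORE (1 ops)
  Iteration 3: STORE (1 ops)
  Iteration 4: STORE (1 ops)
Total: 4 iterations * 1 ops/iter = 4 operations

4


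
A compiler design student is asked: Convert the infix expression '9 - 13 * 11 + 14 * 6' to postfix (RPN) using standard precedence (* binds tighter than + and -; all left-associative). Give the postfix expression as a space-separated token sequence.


Applying the shunting-yard algorithm:
  Operand 9 -> output
  Push '-' onto operator stack -> op-stack: [-]
  Operand 13 -> output
  Push '*' onto operator stack -> op-stack: [-, *]
  Operand 11 -> output
  See '+' (prec 1); top '*' (prec 2) >= it -> pop '*' to output
  See '+' (prec 1); top '-' (prec 1) >= it -> pop '-' to output
  Push '+' onto operator stack -> op-stack: [+]
  Operand 14 -> output
  Push '*' onto operator stack -> op-stack: [+, *]
  Operand 6 -> output
  End of input: pop '*' to output
  End of input: pop '+' to output
Postfix result: 9 13 11 * - 14 6 * +

9 13 11 * - 14 6 * +


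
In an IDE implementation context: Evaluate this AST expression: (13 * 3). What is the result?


Expression: (13 * 3)
Evaluating step by step:
  13 * 3 = 39
Result: 39

39


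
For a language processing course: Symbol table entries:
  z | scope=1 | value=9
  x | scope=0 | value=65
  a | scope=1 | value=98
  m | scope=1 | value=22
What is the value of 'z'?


Searching symbol table for 'z':
  z | scope=1 | value=9 <- MATCH
  x | scope=0 | value=65
  a | scope=1 | value=98
  m | scope=1 | value=22
Found 'z' at scope 1 with value 9

9
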